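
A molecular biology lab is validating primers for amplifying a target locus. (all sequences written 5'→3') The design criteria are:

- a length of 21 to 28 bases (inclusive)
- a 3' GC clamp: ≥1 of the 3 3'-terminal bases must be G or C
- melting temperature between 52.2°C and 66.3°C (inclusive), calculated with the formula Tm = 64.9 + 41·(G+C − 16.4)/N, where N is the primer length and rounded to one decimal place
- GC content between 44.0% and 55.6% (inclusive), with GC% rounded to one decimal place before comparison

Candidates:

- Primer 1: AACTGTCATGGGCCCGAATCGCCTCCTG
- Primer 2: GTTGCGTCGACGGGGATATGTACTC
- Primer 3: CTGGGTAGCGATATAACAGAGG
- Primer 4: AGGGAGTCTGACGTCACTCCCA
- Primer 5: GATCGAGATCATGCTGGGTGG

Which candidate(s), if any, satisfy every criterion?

Primer 1 (28 nt, A=5 T=6 G=7 C=10): length 28 ✓; 3' end CTG has 2 G/C ✓; Tm = 64.9 + 41·(17 − 16.4)/28 = 65.8°C ✓; GC 17/28 = 60.7%, outside 44.0–55.6% ✗ — fails.
Primer 2 (25 nt, A=4 T=7 G=9 C=5): length 25 ✓; 3' end CTC has 2 G/C ✓; Tm = 64.9 + 41·(14 − 16.4)/25 = 61.0°C ✓; GC 14/25 = 56.0%, outside 44.0–55.6% ✗ — fails.
Primer 3 (22 nt, A=7 T=4 G=8 C=3): length 22 ✓; 3' end AGG has 2 G/C ✓; Tm = 64.9 + 41·(11 − 16.4)/22 = 54.8°C ✓; GC 11/22 = 50.0% ✓ — passes.
Primer 4 (22 nt, A=5 T=4 G=6 C=7): length 22 ✓; 3' end CCA has 2 G/C ✓; Tm = 64.9 + 41·(13 − 16.4)/22 = 58.6°C ✓; GC 13/22 = 59.1%, outside 44.0–55.6% ✗ — fails.
Primer 5 (21 nt, A=4 T=5 G=9 C=3): length 21 ✓; 3' end TGG has 2 G/C ✓; Tm = 64.9 + 41·(12 − 16.4)/21 = 56.3°C ✓; GC 12/21 = 57.1%, outside 44.0–55.6% ✗ — fails.

Primer 3 only.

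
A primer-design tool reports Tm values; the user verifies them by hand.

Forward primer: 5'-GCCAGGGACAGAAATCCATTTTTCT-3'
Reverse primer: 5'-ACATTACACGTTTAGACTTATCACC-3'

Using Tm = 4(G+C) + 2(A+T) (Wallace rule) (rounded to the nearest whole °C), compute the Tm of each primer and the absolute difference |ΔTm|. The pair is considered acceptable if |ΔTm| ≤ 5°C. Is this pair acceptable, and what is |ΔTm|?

Forward: A=7 T=7 G=5 C=6 → Tm = 2·14 + 4·11 = 72°C.
Reverse: A=8 T=8 G=2 C=7 → Tm = 2·16 + 4·9 = 68°C.
|ΔTm| = |72 − 68| = 4°C, ≤ 5°C.

|ΔTm| = 4°C; the pair is acceptable.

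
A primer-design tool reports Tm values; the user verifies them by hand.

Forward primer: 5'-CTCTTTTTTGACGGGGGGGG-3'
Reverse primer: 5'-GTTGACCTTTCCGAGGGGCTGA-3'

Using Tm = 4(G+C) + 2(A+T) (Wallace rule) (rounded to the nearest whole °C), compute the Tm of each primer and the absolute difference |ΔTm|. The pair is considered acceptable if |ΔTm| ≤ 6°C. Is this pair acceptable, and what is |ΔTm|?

Forward: A=1 T=7 G=9 C=3 → Tm = 2·8 + 4·12 = 64°C.
Reverse: A=3 T=6 G=8 C=5 → Tm = 2·9 + 4·13 = 70°C.
|ΔTm| = |64 − 70| = 6°C, ≤ 6°C.

|ΔTm| = 6°C; the pair is acceptable.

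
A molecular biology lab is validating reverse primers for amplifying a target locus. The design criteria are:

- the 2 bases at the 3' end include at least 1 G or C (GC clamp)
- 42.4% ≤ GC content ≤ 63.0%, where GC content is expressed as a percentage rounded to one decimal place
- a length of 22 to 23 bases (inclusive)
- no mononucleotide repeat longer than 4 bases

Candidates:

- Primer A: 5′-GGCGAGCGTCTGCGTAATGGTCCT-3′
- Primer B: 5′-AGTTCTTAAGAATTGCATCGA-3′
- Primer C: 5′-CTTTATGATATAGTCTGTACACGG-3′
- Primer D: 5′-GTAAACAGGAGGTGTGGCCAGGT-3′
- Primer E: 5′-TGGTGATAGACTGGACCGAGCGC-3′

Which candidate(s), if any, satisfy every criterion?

Primer D and Primer E.

Primer A (24 nt, A=3 T=6 G=9 C=6): 3' end CT has 1 G/C ✓; GC 15/24 = 62.5% ✓; length 24, outside 22–23 ✗; longest run = 2 ✓ — fails.
Primer B (21 nt, A=7 T=7 G=4 C=3): 3' end GA has 1 G/C ✓; GC 7/21 = 33.3%, outside 42.4–63.0% ✗; length 21, outside 22–23 ✗; longest run = 2 ✓ — fails.
Primer C (24 nt, A=6 T=9 G=5 C=4): 3' end GG has 2 G/C ✓; GC 9/24 = 37.5%, outside 42.4–63.0% ✗; length 24, outside 22–23 ✗; longest run = 3 ✓ — fails.
Primer D (23 nt, A=6 T=4 G=10 C=3): 3' end GT has 1 G/C ✓; GC 13/23 = 56.5% ✓; length 23 ✓; longest run = 3 ✓ — passes.
Primer E (23 nt, A=5 T=4 G=9 C=5): 3' end GC has 2 G/C ✓; GC 14/23 = 60.9% ✓; length 23 ✓; longest run = 2 ✓ — passes.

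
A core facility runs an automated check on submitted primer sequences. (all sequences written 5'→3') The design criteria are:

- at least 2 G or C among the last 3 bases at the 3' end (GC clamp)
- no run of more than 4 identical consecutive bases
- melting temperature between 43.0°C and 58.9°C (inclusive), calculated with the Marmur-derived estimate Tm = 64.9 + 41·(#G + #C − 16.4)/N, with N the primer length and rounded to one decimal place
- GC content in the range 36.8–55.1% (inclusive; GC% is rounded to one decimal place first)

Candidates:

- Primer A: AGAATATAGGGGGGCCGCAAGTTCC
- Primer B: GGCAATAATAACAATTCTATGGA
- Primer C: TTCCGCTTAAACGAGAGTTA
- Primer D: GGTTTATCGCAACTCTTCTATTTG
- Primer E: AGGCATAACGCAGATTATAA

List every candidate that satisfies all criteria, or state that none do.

None of the candidates satisfy all criteria.

Primer A (25 nt, A=7 T=4 G=9 C=5): 3' end TCC has 2 G/C ✓; longest run = 6, exceeds 4 ✗; Tm = 64.9 + 41·(14 − 16.4)/25 = 61.0°C, outside 43.0–58.9°C ✗; GC 14/25 = 56.0%, outside 36.8–55.1% ✗ — fails.
Primer B (23 nt, A=10 T=6 G=4 C=3): 3' end GGA has 2 G/C ✓; longest run = 2 ✓; Tm = 64.9 + 41·(7 − 16.4)/23 = 48.1°C ✓; GC 7/23 = 30.4%, outside 36.8–55.1% ✗ — fails.
Primer C (20 nt, A=6 T=6 G=4 C=4): 3' end TTA has 0 G/C, need ≥2 ✗; longest run = 3 ✓; Tm = 64.9 + 41·(8 − 16.4)/20 = 47.7°C ✓; GC 8/20 = 40.0% ✓ — fails.
Primer D (24 nt, A=4 T=11 G=4 C=5): 3' end TTG has 1 G/C, need ≥2 ✗; longest run = 3 ✓; Tm = 64.9 + 41·(9 − 16.4)/24 = 52.3°C ✓; GC 9/24 = 37.5% ✓ — fails.
Primer E (20 nt, A=9 T=4 G=4 C=3): 3' end TAA has 0 G/C, need ≥2 ✗; longest run = 2 ✓; Tm = 64.9 + 41·(7 − 16.4)/20 = 45.6°C ✓; GC 7/20 = 35.0%, outside 36.8–55.1% ✗ — fails.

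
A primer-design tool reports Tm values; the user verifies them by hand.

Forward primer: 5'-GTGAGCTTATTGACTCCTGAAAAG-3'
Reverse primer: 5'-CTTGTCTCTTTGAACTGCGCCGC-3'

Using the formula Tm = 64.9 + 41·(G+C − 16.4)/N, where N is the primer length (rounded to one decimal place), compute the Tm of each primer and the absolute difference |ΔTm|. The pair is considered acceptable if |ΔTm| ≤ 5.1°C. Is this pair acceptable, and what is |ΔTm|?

Forward: G+C = 10, N = 24 → Tm = 64.9 + 41·(10 − 16.4)/24 = 54.0°C.
Reverse: G+C = 13, N = 23 → Tm = 64.9 + 41·(13 − 16.4)/23 = 58.8°C.
|ΔTm| = |54.0 − 58.8| = 4.8°C, ≤ 5.1°C.

|ΔTm| = 4.8°C; the pair is acceptable.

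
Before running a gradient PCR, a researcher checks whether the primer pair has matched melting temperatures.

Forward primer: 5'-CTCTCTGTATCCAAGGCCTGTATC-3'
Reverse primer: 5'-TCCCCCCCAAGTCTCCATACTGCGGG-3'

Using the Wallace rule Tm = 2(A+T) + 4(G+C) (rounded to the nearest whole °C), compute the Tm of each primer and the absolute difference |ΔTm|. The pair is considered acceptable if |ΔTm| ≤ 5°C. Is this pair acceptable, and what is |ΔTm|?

Forward: A=4 T=8 G=4 C=8 → Tm = 2·12 + 4·12 = 72°C.
Reverse: A=4 T=5 G=5 C=12 → Tm = 2·9 + 4·17 = 86°C.
|ΔTm| = |72 − 86| = 14°C, > 5°C.

|ΔTm| = 14°C; the pair is not acceptable.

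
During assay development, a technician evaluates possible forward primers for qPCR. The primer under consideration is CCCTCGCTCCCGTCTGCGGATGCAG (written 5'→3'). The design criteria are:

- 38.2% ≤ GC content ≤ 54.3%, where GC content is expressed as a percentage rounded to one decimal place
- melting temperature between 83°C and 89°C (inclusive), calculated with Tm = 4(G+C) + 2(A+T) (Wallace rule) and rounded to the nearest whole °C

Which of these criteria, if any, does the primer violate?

Fails: GC content.

Base counts: A=2, T=5, G=7, C=11 (length 25).
GC content: GC 18/25 = 72.0%, outside 38.2–54.3% ✗
Tm: Tm = 2·7 + 4·18 = 86°C ✓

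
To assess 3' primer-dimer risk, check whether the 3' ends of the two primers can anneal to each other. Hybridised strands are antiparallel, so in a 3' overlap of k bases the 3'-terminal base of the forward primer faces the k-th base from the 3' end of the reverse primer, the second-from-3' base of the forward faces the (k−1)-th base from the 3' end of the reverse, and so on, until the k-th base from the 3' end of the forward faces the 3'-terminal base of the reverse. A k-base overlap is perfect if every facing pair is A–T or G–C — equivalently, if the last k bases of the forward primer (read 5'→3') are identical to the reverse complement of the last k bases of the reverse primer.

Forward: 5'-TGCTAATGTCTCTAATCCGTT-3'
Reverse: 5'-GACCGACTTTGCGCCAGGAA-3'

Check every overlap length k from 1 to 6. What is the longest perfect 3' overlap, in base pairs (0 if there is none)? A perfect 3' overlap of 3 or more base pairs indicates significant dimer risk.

Longest perfect overlap: 2 complementary base pairs; below the dimer-risk threshold (threshold 3).

Last 6 bases (5'→3') — forward …TCCGTT, reverse …CAGGAA.
Reverse complement of the reverse primer's last 6 bases: TTCCTG; its first k bases are the reverse complement of the reverse primer's last k bases, so a perfect k-base overlap needs the forward primer's last k bases to equal them.
Comparing (forward last k vs required): k=1: T vs T ✓; k=2: TT vs TT ✓; k=3: GTT vs TTC ✗; k=4: CGTT vs TTCC ✗; k=5: CCGTT vs TTCCT ✗; k=6: TCCGTT vs TTCCTG ✗.
Perfect overlaps at k = 1, 2; the largest is 2.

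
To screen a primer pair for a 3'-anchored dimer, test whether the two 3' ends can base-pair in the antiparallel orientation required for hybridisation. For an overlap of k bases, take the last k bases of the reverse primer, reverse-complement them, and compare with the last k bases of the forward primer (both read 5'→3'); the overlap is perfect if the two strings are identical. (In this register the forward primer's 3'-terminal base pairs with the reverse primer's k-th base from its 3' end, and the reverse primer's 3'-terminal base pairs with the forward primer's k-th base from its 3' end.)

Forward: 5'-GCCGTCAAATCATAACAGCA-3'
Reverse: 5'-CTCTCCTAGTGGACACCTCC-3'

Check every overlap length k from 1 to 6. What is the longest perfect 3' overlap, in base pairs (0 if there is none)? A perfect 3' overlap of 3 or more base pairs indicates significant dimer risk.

Last 6 bases (5'→3') — forward …ACAGCA, reverse …ACCTCC.
Reverse complement of the reverse primer's last 6 bases: GGAGGT; its first k bases are the reverse complement of the reverse primer's last k bases, so a perfect k-base overlap needs the forward primer's last k bases to equal them.
Comparing (forward last k vs required): k=1: A vs G ✗; k=2: CA vs GG ✗; k=3: GCA vs GGA ✗; k=4: AGCA vs GGAG ✗; k=5: CAGCA vs GGAGG ✗; k=6: ACAGCA vs GGAGGT ✗.
No overlap length from 1 to 6 is perfect, so the longest perfect 3' overlap is 0.

Longest perfect overlap: 0 complementary base pairs; below the dimer-risk threshold (threshold 3).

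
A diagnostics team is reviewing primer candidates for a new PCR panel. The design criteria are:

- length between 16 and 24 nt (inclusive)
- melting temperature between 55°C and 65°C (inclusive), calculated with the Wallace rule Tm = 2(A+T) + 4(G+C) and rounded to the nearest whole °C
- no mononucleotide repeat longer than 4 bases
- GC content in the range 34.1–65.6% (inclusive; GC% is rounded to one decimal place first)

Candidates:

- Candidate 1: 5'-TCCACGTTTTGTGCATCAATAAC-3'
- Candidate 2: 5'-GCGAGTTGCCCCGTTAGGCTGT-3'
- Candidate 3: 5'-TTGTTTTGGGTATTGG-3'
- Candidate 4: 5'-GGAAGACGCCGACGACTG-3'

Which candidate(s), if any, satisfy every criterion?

Candidate 1 (23 nt, A=6 T=8 G=3 C=6): length 23 ✓; Tm = 2·14 + 4·9 = 64°C ✓; longest run = 4 ✓; GC 9/23 = 39.1% ✓ — passes.
Candidate 2 (22 nt, A=2 T=6 G=8 C=6): length 22 ✓; Tm = 2·8 + 4·14 = 72°C, outside 55–65°C ✗; longest run = 4 ✓; GC 14/22 = 63.6% ✓ — fails.
Candidate 3 (16 nt, A=1 T=9 G=6 C=0): length 16 ✓; Tm = 2·10 + 4·6 = 44°C, outside 55–65°C ✗; longest run = 4 ✓; GC 6/16 = 37.5% ✓ — fails.
Candidate 4 (18 nt, A=5 T=1 G=7 C=5): length 18 ✓; Tm = 2·6 + 4·12 = 60°C ✓; longest run = 2 ✓; GC 12/18 = 66.7%, outside 34.1–65.6% ✗ — fails.

Candidate 1 only.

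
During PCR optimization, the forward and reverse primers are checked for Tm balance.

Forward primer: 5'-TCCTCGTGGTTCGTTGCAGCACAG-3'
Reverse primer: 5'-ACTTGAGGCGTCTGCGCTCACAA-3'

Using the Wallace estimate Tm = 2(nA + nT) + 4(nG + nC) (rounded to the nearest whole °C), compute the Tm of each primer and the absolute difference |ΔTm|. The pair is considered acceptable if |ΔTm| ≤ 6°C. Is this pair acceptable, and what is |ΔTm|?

|ΔTm| = 4°C; the pair is acceptable.

Forward: A=3 T=7 G=7 C=7 → Tm = 2·10 + 4·14 = 76°C.
Reverse: A=5 T=5 G=6 C=7 → Tm = 2·10 + 4·13 = 72°C.
|ΔTm| = |76 − 72| = 4°C, ≤ 6°C.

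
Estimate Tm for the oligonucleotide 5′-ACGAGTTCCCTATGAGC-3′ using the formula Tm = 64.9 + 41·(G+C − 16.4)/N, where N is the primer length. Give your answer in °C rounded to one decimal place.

47.1°C

Base counts: A=4, T=4, G=4, C=5; G+C = 9, N = 17.
Tm = 64.9 + 41·(9 − 16.4)/17 = 64.9 + -303.40/17 = 47.1°C.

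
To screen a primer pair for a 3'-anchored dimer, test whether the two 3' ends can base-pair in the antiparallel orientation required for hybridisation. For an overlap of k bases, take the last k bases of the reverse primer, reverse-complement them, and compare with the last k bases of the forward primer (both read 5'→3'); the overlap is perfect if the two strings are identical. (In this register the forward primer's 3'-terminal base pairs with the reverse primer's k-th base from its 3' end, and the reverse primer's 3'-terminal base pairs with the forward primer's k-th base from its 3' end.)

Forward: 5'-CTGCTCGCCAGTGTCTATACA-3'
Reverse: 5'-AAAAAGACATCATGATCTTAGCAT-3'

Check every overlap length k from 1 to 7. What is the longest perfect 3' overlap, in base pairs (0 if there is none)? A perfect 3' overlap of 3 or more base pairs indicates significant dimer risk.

Longest perfect overlap: 1 complementary base pair; below the dimer-risk threshold (threshold 3).

Last 7 bases (5'→3') — forward …CTATACA, reverse …TTAGCAT.
Reverse complement of the reverse primer's last 7 bases: ATGCTAA; its first k bases are the reverse complement of the reverse primer's last k bases, so a perfect k-base overlap needs the forward primer's last k bases to equal them.
Comparing (forward last k vs required): k=1: A vs A ✓; k=2: CA vs AT ✗; k=3: ACA vs ATG ✗; k=4: TACA vs ATGC ✗; k=5: ATACA vs ATGCT ✗; k=6: TATACA vs ATGCTA ✗; k=7: CTATACA vs ATGCTAA ✗.
Only k = 1 is perfect, so the longest perfect 3' overlap is 1.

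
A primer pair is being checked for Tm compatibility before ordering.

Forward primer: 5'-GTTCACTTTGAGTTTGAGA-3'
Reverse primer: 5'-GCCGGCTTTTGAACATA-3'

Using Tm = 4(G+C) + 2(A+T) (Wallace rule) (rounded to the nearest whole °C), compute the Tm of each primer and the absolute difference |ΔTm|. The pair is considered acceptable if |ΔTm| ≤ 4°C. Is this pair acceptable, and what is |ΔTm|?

|ΔTm| = 2°C; the pair is acceptable.

Forward: A=4 T=8 G=5 C=2 → Tm = 2·12 + 4·7 = 52°C.
Reverse: A=4 T=5 G=4 C=4 → Tm = 2·9 + 4·8 = 50°C.
|ΔTm| = |52 − 50| = 2°C, ≤ 4°C.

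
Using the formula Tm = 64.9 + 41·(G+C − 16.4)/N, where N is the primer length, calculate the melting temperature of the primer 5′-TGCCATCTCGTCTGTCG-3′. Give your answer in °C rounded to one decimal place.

Base counts: A=1, T=6, G=4, C=6; G+C = 10, N = 17.
Tm = 64.9 + 41·(10 − 16.4)/17 = 64.9 + -262.40/17 = 49.5°C.

49.5°C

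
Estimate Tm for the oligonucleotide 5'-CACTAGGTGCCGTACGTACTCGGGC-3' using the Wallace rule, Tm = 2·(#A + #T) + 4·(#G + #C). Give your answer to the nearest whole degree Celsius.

82°C

Base counts: A=4, T=5, G=8, C=8 (length 25).
Tm = 2·(4+5) + 4·(8+8) = 2·9 + 4·16 = 18 + 64 = 82°C.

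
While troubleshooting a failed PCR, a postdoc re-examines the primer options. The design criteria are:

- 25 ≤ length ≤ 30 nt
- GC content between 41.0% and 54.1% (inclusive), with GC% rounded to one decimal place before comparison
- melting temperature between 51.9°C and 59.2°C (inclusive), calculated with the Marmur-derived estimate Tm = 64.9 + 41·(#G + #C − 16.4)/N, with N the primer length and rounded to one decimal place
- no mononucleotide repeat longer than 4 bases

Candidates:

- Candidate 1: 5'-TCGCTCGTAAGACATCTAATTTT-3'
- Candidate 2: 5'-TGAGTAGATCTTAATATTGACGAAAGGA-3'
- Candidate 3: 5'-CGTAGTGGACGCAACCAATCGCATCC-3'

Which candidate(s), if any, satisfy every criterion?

None of the candidates satisfy all criteria.

Candidate 1 (23 nt, A=6 T=9 G=3 C=5): length 23, outside 25–30 ✗; GC 8/23 = 34.8%, outside 41.0–54.1% ✗; Tm = 64.9 + 41·(8 − 16.4)/23 = 49.9°C, outside 51.9–59.2°C ✗; longest run = 4 ✓ — fails.
Candidate 2 (28 nt, A=11 T=8 G=7 C=2): length 28 ✓; GC 9/28 = 32.1%, outside 41.0–54.1% ✗; Tm = 64.9 + 41·(9 − 16.4)/28 = 54.1°C ✓; longest run = 3 ✓ — fails.
Candidate 3 (26 nt, A=7 T=4 G=6 C=9): length 26 ✓; GC 15/26 = 57.7%, outside 41.0–54.1% ✗; Tm = 64.9 + 41·(15 − 16.4)/26 = 62.7°C, outside 51.9–59.2°C ✗; longest run = 2 ✓ — fails.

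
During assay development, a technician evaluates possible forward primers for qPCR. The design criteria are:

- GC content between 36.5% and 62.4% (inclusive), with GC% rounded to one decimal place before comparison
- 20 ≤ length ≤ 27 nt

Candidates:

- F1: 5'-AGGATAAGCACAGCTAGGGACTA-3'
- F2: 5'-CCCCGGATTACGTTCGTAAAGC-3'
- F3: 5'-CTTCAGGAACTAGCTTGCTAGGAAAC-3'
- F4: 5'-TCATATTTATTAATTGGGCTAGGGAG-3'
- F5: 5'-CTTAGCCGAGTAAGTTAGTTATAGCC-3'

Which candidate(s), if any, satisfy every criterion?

F1 (23 nt, A=9 T=3 G=7 C=4): GC 11/23 = 47.8% ✓; length 23 ✓ — passes.
F2 (22 nt, A=5 T=5 G=5 C=7): GC 12/22 = 54.5% ✓; length 22 ✓ — passes.
F3 (26 nt, A=8 T=6 G=6 C=6): GC 12/26 = 46.2% ✓; length 26 ✓ — passes.
F4 (26 nt, A=7 T=10 G=7 C=2): GC 9/26 = 34.6%, outside 36.5–62.4% ✗; length 26 ✓ — fails.
F5 (26 nt, A=7 T=8 G=6 C=5): GC 11/26 = 42.3% ✓; length 26 ✓ — passes.

F1, F2, F3 and F5.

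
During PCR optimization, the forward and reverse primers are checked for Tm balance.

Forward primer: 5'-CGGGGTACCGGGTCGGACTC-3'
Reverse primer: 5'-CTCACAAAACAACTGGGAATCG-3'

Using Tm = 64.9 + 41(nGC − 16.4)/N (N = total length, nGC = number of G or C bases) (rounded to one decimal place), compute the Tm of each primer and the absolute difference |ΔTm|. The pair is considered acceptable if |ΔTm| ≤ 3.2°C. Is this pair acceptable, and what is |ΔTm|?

|ΔTm| = 9.0°C; the pair is not acceptable.

Forward: G+C = 15, N = 20 → Tm = 64.9 + 41·(15 − 16.4)/20 = 62.0°C.
Reverse: G+C = 10, N = 22 → Tm = 64.9 + 41·(10 − 16.4)/22 = 53.0°C.
|ΔTm| = |62.0 − 53.0| = 9.0°C, > 3.2°C.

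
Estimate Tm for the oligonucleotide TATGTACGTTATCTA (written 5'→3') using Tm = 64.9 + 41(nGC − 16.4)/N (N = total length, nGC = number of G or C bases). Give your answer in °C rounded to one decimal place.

Base counts: A=4, T=7, G=2, C=2; G+C = 4, N = 15.
Tm = 64.9 + 41·(4 − 16.4)/15 = 64.9 + -508.40/15 = 31.0°C.

31.0°C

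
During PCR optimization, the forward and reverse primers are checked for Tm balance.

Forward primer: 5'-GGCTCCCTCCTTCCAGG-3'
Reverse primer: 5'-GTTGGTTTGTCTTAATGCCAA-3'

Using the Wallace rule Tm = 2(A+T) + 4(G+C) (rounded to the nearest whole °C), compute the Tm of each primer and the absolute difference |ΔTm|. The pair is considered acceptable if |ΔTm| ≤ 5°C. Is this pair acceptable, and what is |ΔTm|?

Forward: A=1 T=4 G=4 C=8 → Tm = 2·5 + 4·12 = 58°C.
Reverse: A=4 T=9 G=5 C=3 → Tm = 2·13 + 4·8 = 58°C.
|ΔTm| = |58 − 58| = 0°C, ≤ 5°C.

|ΔTm| = 0°C; the pair is acceptable.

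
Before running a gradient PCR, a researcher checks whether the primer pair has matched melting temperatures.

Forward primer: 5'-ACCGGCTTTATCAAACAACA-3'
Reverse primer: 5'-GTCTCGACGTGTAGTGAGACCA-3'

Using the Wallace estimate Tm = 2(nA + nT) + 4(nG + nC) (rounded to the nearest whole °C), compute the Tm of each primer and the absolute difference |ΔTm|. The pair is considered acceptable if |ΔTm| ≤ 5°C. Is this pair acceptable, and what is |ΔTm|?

|ΔTm| = 12°C; the pair is not acceptable.

Forward: A=8 T=4 G=2 C=6 → Tm = 2·12 + 4·8 = 56°C.
Reverse: A=5 T=5 G=7 C=5 → Tm = 2·10 + 4·12 = 68°C.
|ΔTm| = |56 − 68| = 12°C, > 5°C.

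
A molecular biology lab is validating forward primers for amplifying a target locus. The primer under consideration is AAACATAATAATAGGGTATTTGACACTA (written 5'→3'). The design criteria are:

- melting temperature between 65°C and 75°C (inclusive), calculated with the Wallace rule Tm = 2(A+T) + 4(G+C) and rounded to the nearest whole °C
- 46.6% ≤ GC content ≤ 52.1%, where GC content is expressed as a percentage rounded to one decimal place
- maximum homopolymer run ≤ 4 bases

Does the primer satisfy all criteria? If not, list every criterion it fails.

Base counts: A=13, T=8, G=4, C=3 (length 28).
Tm: Tm = 2·21 + 4·7 = 70°C ✓
GC content: GC 7/28 = 25.0%, outside 46.6–52.1% ✗
homopolymer run: longest run = 3 ✓

Fails: GC content.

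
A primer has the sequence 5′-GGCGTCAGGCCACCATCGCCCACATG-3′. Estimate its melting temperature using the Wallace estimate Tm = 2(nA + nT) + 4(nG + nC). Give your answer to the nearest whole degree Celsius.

Base counts: A=5, T=3, G=7, C=11 (length 26).
Tm = 2·(5+3) + 4·(7+11) = 2·8 + 4·18 = 16 + 72 = 88°C.

88°C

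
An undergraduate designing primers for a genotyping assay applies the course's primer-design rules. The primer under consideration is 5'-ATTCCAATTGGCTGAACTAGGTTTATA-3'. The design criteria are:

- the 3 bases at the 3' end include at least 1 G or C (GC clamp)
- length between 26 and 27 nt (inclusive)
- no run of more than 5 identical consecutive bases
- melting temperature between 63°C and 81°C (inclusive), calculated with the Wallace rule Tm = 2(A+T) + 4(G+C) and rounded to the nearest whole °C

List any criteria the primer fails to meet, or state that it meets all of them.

Base counts: A=8, T=10, G=5, C=4 (length 27).
GC clamp: 3' end ATA has 0 G/C, need ≥1 ✗
length: length 27 ✓
homopolymer run: longest run = 3 ✓
Tm: Tm = 2·18 + 4·9 = 72°C ✓

Fails: GC clamp.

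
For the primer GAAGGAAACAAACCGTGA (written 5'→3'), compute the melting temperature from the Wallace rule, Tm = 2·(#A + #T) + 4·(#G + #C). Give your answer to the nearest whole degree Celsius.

52°C

Base counts: A=9, T=1, G=5, C=3 (length 18).
Tm = 2·(9+1) + 4·(5+3) = 2·10 + 4·8 = 20 + 32 = 52°C.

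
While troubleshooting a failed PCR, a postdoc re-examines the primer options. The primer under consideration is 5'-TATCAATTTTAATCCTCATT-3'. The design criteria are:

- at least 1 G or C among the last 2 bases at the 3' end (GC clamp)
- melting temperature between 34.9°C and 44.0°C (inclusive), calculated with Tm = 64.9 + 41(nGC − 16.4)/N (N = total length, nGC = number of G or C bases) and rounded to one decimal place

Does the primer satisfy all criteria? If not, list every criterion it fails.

Fails: GC clamp.

Base counts: A=6, T=10, G=0, C=4 (length 20).
GC clamp: 3' end TT has 0 G/C, need ≥1 ✗
Tm: Tm = 64.9 + 41·(4 − 16.4)/20 = 39.5°C ✓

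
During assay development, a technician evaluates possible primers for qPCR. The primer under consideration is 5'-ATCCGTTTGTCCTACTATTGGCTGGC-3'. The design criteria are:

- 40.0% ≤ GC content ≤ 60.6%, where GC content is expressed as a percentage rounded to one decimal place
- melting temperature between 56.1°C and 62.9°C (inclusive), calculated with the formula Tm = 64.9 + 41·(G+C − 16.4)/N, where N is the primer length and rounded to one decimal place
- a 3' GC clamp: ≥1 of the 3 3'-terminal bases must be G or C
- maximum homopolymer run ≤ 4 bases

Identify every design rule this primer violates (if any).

Meets all criteria.

Base counts: A=3, T=10, G=6, C=7 (length 26).
GC content: GC 13/26 = 50.0% ✓
Tm: Tm = 64.9 + 41·(13 − 16.4)/26 = 59.5°C ✓
GC clamp: 3' end GGC has 3 G/C ✓
homopolymer run: longest run = 3 ✓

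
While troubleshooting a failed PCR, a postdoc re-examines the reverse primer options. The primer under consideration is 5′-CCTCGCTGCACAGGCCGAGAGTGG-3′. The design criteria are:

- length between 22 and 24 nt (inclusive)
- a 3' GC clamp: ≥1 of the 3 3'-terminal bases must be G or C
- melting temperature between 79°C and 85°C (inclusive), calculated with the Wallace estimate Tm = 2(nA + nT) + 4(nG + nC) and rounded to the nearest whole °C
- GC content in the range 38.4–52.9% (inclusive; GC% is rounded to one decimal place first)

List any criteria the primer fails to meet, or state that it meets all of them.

Fails: GC content.

Base counts: A=4, T=3, G=9, C=8 (length 24).
length: length 24 ✓
GC clamp: 3' end TGG has 2 G/C ✓
Tm: Tm = 2·7 + 4·17 = 82°C ✓
GC content: GC 17/24 = 70.8%, outside 38.4–52.9% ✗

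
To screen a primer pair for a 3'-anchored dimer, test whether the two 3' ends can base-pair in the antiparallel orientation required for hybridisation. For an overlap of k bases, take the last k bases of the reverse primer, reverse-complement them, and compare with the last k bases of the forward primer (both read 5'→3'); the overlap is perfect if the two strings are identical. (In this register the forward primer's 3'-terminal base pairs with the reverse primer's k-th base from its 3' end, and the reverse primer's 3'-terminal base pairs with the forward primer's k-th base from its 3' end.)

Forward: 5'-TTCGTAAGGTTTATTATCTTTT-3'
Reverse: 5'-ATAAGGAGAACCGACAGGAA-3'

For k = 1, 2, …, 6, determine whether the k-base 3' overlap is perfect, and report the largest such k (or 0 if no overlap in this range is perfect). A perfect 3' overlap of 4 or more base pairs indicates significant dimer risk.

Longest perfect overlap: 2 complementary base pairs; below the dimer-risk threshold (threshold 4).

Last 6 bases (5'→3') — forward …TCTTTT, reverse …CAGGAA.
Reverse complement of the reverse primer's last 6 bases: TTCCTG; its first k bases are the reverse complement of the reverse primer's last k bases, so a perfect k-base overlap needs the forward primer's last k bases to equal them.
Comparing (forward last k vs required): k=1: T vs T ✓; k=2: TT vs TT ✓; k=3: TTT vs TTC ✗; k=4: TTTT vs TTCC ✗; k=5: CTTTT vs TTCCT ✗; k=6: TCTTTT vs TTCCTG ✗.
Perfect overlaps at k = 1, 2; the largest is 2.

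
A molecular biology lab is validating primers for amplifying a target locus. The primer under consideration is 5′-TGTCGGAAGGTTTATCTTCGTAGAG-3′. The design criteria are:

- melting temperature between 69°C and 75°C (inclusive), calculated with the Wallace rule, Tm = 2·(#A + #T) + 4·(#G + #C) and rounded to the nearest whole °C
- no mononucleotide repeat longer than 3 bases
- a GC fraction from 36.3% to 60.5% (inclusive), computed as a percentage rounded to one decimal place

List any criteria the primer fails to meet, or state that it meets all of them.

Base counts: A=5, T=9, G=8, C=3 (length 25).
Tm: Tm = 2·14 + 4·11 = 72°C ✓
homopolymer run: longest run = 3 ✓
GC content: GC 11/25 = 44.0% ✓

Meets all criteria.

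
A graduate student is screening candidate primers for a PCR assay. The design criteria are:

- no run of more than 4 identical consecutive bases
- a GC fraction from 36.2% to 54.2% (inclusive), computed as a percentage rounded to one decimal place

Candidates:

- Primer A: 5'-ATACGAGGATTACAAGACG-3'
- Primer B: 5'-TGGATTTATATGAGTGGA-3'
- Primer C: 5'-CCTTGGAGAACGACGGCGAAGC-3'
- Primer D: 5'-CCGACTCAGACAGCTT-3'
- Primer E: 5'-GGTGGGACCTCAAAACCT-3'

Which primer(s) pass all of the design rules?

Primer A (19 nt, A=8 T=3 G=5 C=3): longest run = 2 ✓; GC 8/19 = 42.1% ✓ — passes.
Primer B (18 nt, A=5 T=7 G=6 C=0): longest run = 3 ✓; GC 6/18 = 33.3%, outside 36.2–54.2% ✗ — fails.
Primer C (22 nt, A=6 T=2 G=8 C=6): longest run = 2 ✓; GC 14/22 = 63.6%, outside 36.2–54.2% ✗ — fails.
Primer D (16 nt, A=4 T=3 G=3 C=6): longest run = 2 ✓; GC 9/16 = 56.3%, outside 36.2–54.2% ✗ — fails.
Primer E (18 nt, A=5 T=3 G=5 C=5): longest run = 4 ✓; GC 10/18 = 55.6%, outside 36.2–54.2% ✗ — fails.

Primer A only.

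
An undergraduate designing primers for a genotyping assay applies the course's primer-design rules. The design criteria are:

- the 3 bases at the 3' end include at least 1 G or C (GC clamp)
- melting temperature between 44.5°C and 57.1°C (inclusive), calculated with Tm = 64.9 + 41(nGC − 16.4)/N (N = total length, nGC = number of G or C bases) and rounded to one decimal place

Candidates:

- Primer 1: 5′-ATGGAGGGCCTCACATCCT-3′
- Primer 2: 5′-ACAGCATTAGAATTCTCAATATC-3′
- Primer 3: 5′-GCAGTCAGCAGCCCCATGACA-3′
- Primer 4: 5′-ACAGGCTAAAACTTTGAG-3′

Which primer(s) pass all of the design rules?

Primer 1 and Primer 2.

Primer 1 (19 nt, A=4 T=4 G=5 C=6): 3' end CCT has 2 G/C ✓; Tm = 64.9 + 41·(11 − 16.4)/19 = 53.2°C ✓ — passes.
Primer 2 (23 nt, A=9 T=7 G=2 C=5): 3' end ATC has 1 G/C ✓; Tm = 64.9 + 41·(7 − 16.4)/23 = 48.1°C ✓ — passes.
Primer 3 (21 nt, A=6 T=2 G=5 C=8): 3' end ACA has 1 G/C ✓; Tm = 64.9 + 41·(13 − 16.4)/21 = 58.3°C, outside 44.5–57.1°C ✗ — fails.
Primer 4 (18 nt, A=7 T=4 G=4 C=3): 3' end GAG has 2 G/C ✓; Tm = 64.9 + 41·(7 − 16.4)/18 = 43.5°C, outside 44.5–57.1°C ✗ — fails.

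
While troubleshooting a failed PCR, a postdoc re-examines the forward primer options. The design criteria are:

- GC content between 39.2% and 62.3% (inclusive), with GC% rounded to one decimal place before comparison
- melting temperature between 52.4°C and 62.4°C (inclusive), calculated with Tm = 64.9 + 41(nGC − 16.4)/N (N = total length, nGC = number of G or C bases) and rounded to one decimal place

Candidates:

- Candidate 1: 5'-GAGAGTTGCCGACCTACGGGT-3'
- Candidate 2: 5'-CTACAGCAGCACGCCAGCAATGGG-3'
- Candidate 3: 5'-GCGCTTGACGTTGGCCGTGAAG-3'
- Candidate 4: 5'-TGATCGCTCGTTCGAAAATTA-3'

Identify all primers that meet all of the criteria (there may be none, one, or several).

Candidate 1 (21 nt, A=4 T=4 G=8 C=5): GC 13/21 = 61.9% ✓; Tm = 64.9 + 41·(13 − 16.4)/21 = 58.3°C ✓ — passes.
Candidate 2 (24 nt, A=7 T=2 G=7 C=8): GC 15/24 = 62.5%, outside 39.2–62.3% ✗; Tm = 64.9 + 41·(15 − 16.4)/24 = 62.5°C, outside 52.4–62.4°C ✗ — fails.
Candidate 3 (22 nt, A=3 T=5 G=9 C=5): GC 14/22 = 63.6%, outside 39.2–62.3% ✗; Tm = 64.9 + 41·(14 − 16.4)/22 = 60.4°C ✓ — fails.
Candidate 4 (21 nt, A=6 T=7 G=4 C=4): GC 8/21 = 38.1%, outside 39.2–62.3% ✗; Tm = 64.9 + 41·(8 − 16.4)/21 = 48.5°C, outside 52.4–62.4°C ✗ — fails.

Candidate 1 only.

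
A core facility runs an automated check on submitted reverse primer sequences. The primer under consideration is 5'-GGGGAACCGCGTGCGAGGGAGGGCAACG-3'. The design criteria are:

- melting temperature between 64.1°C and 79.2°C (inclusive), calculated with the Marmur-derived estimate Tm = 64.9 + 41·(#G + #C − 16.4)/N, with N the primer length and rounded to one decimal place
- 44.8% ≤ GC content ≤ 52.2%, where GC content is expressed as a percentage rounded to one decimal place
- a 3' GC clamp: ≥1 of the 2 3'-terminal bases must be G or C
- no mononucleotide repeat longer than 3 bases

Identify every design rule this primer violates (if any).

Base counts: A=6, T=1, G=15, C=6 (length 28).
Tm: Tm = 64.9 + 41·(21 − 16.4)/28 = 71.6°C ✓
GC content: GC 21/28 = 75.0%, outside 44.8–52.2% ✗
GC clamp: 3' end CG has 2 G/C ✓
homopolymer run: longest run = 4, exceeds 3 ✗

Fails: GC content, homopolymer run.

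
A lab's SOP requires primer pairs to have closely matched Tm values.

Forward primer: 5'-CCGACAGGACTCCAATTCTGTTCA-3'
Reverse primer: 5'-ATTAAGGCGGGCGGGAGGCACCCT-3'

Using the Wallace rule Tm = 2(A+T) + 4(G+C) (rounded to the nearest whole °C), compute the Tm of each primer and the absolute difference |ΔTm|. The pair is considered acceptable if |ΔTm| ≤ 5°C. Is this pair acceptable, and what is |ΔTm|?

Forward: A=6 T=6 G=4 C=8 → Tm = 2·12 + 4·12 = 72°C.
Reverse: A=5 T=3 G=10 C=6 → Tm = 2·8 + 4·16 = 80°C.
|ΔTm| = |72 − 80| = 8°C, > 5°C.

|ΔTm| = 8°C; the pair is not acceptable.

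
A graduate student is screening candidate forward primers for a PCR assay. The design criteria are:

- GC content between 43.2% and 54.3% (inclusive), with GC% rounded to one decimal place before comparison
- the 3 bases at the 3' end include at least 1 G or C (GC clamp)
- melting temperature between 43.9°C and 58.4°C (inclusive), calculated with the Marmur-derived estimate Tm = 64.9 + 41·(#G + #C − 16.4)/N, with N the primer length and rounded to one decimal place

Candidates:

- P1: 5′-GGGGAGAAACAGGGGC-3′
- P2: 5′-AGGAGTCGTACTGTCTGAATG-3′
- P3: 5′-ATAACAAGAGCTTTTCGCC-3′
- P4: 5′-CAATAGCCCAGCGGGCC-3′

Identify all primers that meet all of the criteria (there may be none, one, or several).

P2 only.

P1 (16 nt, A=5 T=0 G=9 C=2): GC 11/16 = 68.8%, outside 43.2–54.3% ✗; 3' end GGC has 3 G/C ✓; Tm = 64.9 + 41·(11 − 16.4)/16 = 51.1°C ✓ — fails.
P2 (21 nt, A=5 T=6 G=7 C=3): GC 10/21 = 47.6% ✓; 3' end ATG has 1 G/C ✓; Tm = 64.9 + 41·(10 − 16.4)/21 = 52.4°C ✓ — passes.
P3 (19 nt, A=6 T=5 G=3 C=5): GC 8/19 = 42.1%, outside 43.2–54.3% ✗; 3' end GCC has 3 G/C ✓; Tm = 64.9 + 41·(8 − 16.4)/19 = 46.8°C ✓ — fails.
P4 (17 nt, A=4 T=1 G=5 C=7): GC 12/17 = 70.6%, outside 43.2–54.3% ✗; 3' end GCC has 3 G/C ✓; Tm = 64.9 + 41·(12 − 16.4)/17 = 54.3°C ✓ — fails.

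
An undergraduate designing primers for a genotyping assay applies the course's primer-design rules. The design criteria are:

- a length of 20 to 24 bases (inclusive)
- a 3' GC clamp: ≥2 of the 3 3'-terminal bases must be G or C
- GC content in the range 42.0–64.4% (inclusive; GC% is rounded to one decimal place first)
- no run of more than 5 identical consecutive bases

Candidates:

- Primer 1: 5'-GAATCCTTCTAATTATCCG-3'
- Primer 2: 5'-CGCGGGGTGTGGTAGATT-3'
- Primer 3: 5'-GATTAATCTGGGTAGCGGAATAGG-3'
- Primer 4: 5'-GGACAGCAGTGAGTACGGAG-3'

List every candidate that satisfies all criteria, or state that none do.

Primer 3 and Primer 4.

Primer 1 (19 nt, A=5 T=7 G=2 C=5): length 19, outside 20–24 ✗; 3' end CCG has 3 G/C ✓; GC 7/19 = 36.8%, outside 42.0–64.4% ✗; longest run = 2 ✓ — fails.
Primer 2 (18 nt, A=2 T=5 G=9 C=2): length 18, outside 20–24 ✗; 3' end ATT has 0 G/C, need ≥2 ✗; GC 11/18 = 61.1% ✓; longest run = 4 ✓ — fails.
Primer 3 (24 nt, A=7 T=6 G=9 C=2): length 24 ✓; 3' end AGG has 2 G/C ✓; GC 11/24 = 45.8% ✓; longest run = 3 ✓ — passes.
Primer 4 (20 nt, A=6 T=2 G=9 C=3): length 20 ✓; 3' end GAG has 2 G/C ✓; GC 12/20 = 60.0% ✓; longest run = 2 ✓ — passes.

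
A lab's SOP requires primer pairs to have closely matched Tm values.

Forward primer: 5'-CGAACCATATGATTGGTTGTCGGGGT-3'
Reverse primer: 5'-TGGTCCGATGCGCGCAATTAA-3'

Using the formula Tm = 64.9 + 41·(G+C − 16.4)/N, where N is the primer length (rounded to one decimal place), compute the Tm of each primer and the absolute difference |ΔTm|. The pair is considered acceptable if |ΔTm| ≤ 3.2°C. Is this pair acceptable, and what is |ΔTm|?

|ΔTm| = 5.1°C; the pair is not acceptable.

Forward: G+C = 13, N = 26 → Tm = 64.9 + 41·(13 − 16.4)/26 = 59.5°C.
Reverse: G+C = 11, N = 21 → Tm = 64.9 + 41·(11 − 16.4)/21 = 54.4°C.
|ΔTm| = |59.5 − 54.4| = 5.1°C, > 3.2°C.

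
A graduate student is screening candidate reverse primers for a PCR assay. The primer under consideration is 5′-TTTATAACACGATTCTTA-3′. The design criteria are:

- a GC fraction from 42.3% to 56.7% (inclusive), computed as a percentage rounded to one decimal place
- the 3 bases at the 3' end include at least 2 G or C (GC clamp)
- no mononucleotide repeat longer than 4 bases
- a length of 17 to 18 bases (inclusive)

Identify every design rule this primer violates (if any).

Base counts: A=6, T=8, G=1, C=3 (length 18).
GC content: GC 4/18 = 22.2%, outside 42.3–56.7% ✗
GC clamp: 3' end TTA has 0 G/C, need ≥2 ✗
homopolymer run: longest run = 3 ✓
length: length 18 ✓

Fails: GC content, GC clamp.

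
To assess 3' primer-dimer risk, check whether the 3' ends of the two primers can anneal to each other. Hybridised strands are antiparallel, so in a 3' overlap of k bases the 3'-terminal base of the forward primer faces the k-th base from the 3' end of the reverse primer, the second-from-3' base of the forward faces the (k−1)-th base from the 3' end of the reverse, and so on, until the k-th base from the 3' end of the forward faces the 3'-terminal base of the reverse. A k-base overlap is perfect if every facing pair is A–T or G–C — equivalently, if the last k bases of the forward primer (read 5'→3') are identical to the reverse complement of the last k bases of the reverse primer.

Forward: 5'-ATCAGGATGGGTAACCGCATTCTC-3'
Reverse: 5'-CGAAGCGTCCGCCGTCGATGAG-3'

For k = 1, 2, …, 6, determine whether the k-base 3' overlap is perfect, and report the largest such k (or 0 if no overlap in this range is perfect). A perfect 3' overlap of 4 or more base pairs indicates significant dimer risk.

Longest perfect overlap: 3 complementary base pairs; below the dimer-risk threshold (threshold 4).

Last 6 bases (5'→3') — forward …ATTCTC, reverse …GATGAG.
Reverse complement of the reverse primer's last 6 bases: CTCATC; its first k bases are the reverse complement of the reverse primer's last k bases, so a perfect k-base overlap needs the forward primer's last k bases to equal them.
Comparing (forward last k vs required): k=1: C vs C ✓; k=2: TC vs CT ✗; k=3: CTC vs CTC ✓; k=4: TCTC vs CTCA ✗; k=5: TTCTC vs CTCAT ✗; k=6: ATTCTC vs CTCATC ✗.
Perfect overlaps at k = 1, 3; the largest is 3.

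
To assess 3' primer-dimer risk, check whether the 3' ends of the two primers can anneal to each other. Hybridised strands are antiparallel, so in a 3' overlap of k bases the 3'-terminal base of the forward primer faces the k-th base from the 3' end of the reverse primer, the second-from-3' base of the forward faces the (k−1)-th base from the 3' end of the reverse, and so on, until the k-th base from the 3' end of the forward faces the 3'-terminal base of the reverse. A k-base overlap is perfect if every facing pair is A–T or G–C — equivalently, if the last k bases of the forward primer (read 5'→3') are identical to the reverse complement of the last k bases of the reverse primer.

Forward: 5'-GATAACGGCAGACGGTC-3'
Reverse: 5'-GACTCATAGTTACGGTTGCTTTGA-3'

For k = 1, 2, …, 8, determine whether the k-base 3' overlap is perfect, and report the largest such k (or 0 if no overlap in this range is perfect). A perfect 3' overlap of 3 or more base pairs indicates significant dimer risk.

Longest perfect overlap: 2 complementary base pairs; below the dimer-risk threshold (threshold 3).

Last 8 bases (5'→3') — forward …AGACGGTC, reverse …TGCTTTGA.
Reverse complement of the reverse primer's last 8 bases: TCAAAGCA; its first k bases are the reverse complement of the reverse primer's last k bases, so a perfect k-base overlap needs the forward primer's last k bases to equal them.
Comparing (forward last k vs required): k=1: C vs T ✗; k=2: TC vs TC ✓; k=3: GTC vs TCA ✗; k=4: GGTC vs TCAA ✗; k=5: CGGTC vs TCAAA ✗; k=6: ACGGTC vs TCAAAG ✗; k=7: GACGGTC vs TCAAAGC ✗; k=8: AGACGGTC vs TCAAAGCA ✗.
Only k = 2 is perfect, so the longest perfect 3' overlap is 2.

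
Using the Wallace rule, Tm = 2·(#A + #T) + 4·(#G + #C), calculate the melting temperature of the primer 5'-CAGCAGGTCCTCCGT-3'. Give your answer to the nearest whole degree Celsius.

Base counts: A=2, T=3, G=4, C=6 (length 15).
Tm = 2·(2+3) + 4·(4+6) = 2·5 + 4·10 = 10 + 40 = 50°C.

50°C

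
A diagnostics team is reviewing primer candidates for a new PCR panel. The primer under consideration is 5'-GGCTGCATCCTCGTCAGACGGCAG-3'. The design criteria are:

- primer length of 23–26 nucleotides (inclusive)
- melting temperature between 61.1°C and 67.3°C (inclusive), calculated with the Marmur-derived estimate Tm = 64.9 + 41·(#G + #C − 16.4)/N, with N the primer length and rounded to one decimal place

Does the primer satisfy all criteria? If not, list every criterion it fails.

Meets all criteria.

Base counts: A=4, T=4, G=8, C=8 (length 24).
length: length 24 ✓
Tm: Tm = 64.9 + 41·(16 − 16.4)/24 = 64.2°C ✓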